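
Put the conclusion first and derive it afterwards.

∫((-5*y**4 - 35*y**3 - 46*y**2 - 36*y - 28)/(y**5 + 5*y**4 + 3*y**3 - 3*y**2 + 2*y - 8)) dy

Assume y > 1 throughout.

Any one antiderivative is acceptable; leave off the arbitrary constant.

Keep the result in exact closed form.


The answer is -5*log(y - 1) - 2*log(y + 2) + 2*log(y + 4) - atan(y).
Step 1. Decompose ∫((-5*y**4 - 35*y**3 - 46*y**2 - 36*y - 28)/(y**5 + 5*y**4 + 3*y**3 - 3*y**2 + 2*y - 8)) dy by partial fractions, (-5*y**4 - 35*y**3 - 46*y**2 - 36*y - 28)/(y**5 + 5*y**4 + 3*y**3 - 3*y**2 + 2*y - 8) = -1/(y**2 + 1) + 2/(y + 4) - 2/(y + 2) - 5/(y - 1): now ∫(-5/(y - 1)) dy + ∫(-2/(y + 2)) dy + ∫(2/(y + 4)) dy + ∫(-1/(y**2 + 1)) dy.
Step 2. Evaluate the standard form [assuming y > -4]: now 2*log(y + 4) + ∫(-5/(y - 1)) dy + ∫(-2/(y + 2)) dy + ∫(-1/(y**2 + 1)) dy.
Step 3. Evaluate the standard form [assuming y > -2]: now -2*log(y + 2) + 2*log(y + 4) + ∫(-5/(y - 1)) dy + ∫(-1/(y**2 + 1)) dy.
Step 4. Evaluate the standard form [assuming y > 1]: now -5*log(y - 1) - 2*log(y + 2) + 2*log(y + 4) + ∫(-1/(y**2 + 1)) dy.
Step 5. Evaluate the standard form: now -5*log(y - 1) - 2*log(y + 2) + 2*log(y + 4) - atan(y).
Answer: -5*log(y - 1) - 2*log(y + 2) + 2*log(y + 4) - atan(y).


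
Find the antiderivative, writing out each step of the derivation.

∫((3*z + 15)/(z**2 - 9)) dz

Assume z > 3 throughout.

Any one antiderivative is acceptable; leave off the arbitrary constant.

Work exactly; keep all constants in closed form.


Step 1. Decompose ∫((3*z + 15)/(z**2 - 9)) dz by partial fractions, (3*z + 15)/(z**2 - 9) = -1/(z + 3) + 4/(z - 3): now ∫(4/(z - 3)) dz + ∫(-1/(z + 3)) dz.
Step 2. Evaluate the standard form [assuming z > 3]: now 4*log(z - 3) + ∫(-1/(z + 3)) dz.
Step 3. Evaluate the standard form [assuming z > -3]: now 4*log(z - 3) - log(z + 3).
Answer: 4*log(z - 3) - log(z + 3).


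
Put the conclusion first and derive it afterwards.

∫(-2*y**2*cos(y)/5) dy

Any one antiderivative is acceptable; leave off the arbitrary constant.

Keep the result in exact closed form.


The answer is -2*y**2*sin(y)/5 - 4*y*cos(y)/5 + 4*sin(y)/5.
Step 1. Integrate ∫(-2*y**2*cos(y)/5) dy by parts with u = y**2, dv = (-2*cos(y)/5) dy, so v = -2*sin(y)/5: now -2*y**2*sin(y)/5 + ∫(4*y*sin(y)/5) dy.
Step 2. Integrate ∫(4*y*sin(y)/5) dy by parts with u = y, dv = (4*sin(y)/5) dy, so v = -4*cos(y)/5: now -2*y**2*sin(y)/5 - 4*y*cos(y)/5 + ∫(4*cos(y)/5) dy.
Step 3. Evaluate the standard form: now -2*y**2*sin(y)/5 - 4*y*cos(y)/5 + 4*sin(y)/5.
Answer: -2*y**2*sin(y)/5 - 4*y*cos(y)/5 + 4*sin(y)/5.


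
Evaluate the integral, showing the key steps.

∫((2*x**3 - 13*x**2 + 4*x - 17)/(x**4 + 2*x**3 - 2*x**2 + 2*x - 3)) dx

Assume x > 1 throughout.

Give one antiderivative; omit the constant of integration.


Step 1. Decompose ∫((2*x**3 - 13*x**2 + 4*x - 17)/(x**4 + 2*x**3 - 2*x**2 + 2*x - 3)) dx by partial fractions, (2*x**3 - 13*x**2 + 4*x - 17)/(x**4 + 2*x**3 - 2*x**2 + 2*x - 3) = 1/(x**2 + 1) + 5/(x + 3) - 3/(x - 1): now ∫(-3/(x - 1)) dx + ∫(5/(x + 3)) dx + ∫(1/(x**2 + 1)) dx.
Step 2. Evaluate the standard form [assuming x > -3]: now 5*log(x + 3) + ∫(-3/(x - 1)) dx + ∫(1/(x**2 + 1)) dx.
Step 3. Evaluate the standard form [assuming x > 1]: now -3*log(x - 1) + 5*log(x + 3) + ∫(1/(x**2 + 1)) dx.
Step 4. Evaluate the standard form: now -3*log(x - 1) + 5*log(x + 3) + atan(x).
Answer: -3*log(x - 1) + 5*log(x + 3) + atan(x).


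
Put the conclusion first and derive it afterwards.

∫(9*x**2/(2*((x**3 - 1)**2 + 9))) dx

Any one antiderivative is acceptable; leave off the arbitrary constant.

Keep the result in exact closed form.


The answer is atan(x**3/3 - 1/3)/2.
Step 1. Substitute u = x**3 - 1, turning ∫(9*x**2/(2*((x**3 - 1)**2 + 9))) dx into ∫(3/(2*(u**2 + 9))) du: now ∫(3/(2*(u**2 + 9))) du.
Step 2. Evaluate the standard form: now atan(u/3)/2.
Step 3. Substitute back u = x**3 - 1: now atan(x**3/3 - 1/3)/2.
Answer: atan(x**3/3 - 1/3)/2.


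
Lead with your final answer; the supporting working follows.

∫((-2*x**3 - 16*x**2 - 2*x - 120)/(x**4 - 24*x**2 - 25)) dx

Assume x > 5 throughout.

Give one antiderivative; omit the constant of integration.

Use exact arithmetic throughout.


The answer is -3*log(x - 5) + log(x + 5) + 4*atan(x).
Step 1. Decompose ∫((-2*x**3 - 16*x**2 - 2*x - 120)/(x**4 - 24*x**2 - 25)) dx by partial fractions, (-2*x**3 - 16*x**2 - 2*x - 120)/(x**4 - 24*x**2 - 25) = 4/(x**2 + 1) + 1/(x + 5) - 3/(x - 5): now ∫(-3/(x - 5)) dx + ∫(1/(x + 5)) dx + ∫(4/(x**2 + 1)) dx.
Step 2. Evaluate the standard form [assuming x > 5]: now -3*log(x - 5) + ∫(1/(x + 5)) dx + ∫(4/(x**2 + 1)) dx.
Step 3. Evaluate the standard form [assuming x > -5]: now -3*log(x - 5) + log(x + 5) + ∫(4/(x**2 + 1)) dx.
Step 4. Evaluate the standard form: now -3*log(x - 5) + log(x + 5) + 4*atan(x).
Answer: -3*log(x - 5) + log(x + 5) + 4*atan(x).


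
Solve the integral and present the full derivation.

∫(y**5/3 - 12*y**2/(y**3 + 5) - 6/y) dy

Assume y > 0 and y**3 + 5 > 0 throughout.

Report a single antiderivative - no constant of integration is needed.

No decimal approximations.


Step 1. Rewrite: now ∫(-6/y) dy + ∫(y**5/3) dy + ∫(-12*y**2/(y**3 + 5)) dy.
Step 2. Evaluate the standard form: now y**6/18 + ∫(-6/y) dy + ∫(-12*y**2/(y**3 + 5)) dy.
Step 3. Substitute u = y**3 + 5, turning ∫(-12*y**2/(y**3 + 5)) dy into ∫(-4/u) du: now y**6/18 + ∫(-4/u) du + ∫(-6/y) dy.
Step 4. Evaluate the standard form [assuming u > 0]: now y**6/18 - 4*log(u) + ∫(-6/y) dy.
Step 5. Substitute back u = y**3 + 5: now y**6/18 - 4*log(y**3 + 5) + ∫(-6/y) dy.
Step 6. Evaluate the standard form [assuming y > 0]: now y**6/18 - 6*log(y) - 4*log(y**3 + 5).
Answer: y**6/18 - 6*log(y) - 4*log(y**3 + 5).


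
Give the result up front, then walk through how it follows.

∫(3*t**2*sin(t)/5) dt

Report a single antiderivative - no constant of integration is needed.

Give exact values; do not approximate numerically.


The answer is -3*t**2*cos(t)/5 + 6*t*sin(t)/5 + 6*cos(t)/5.
Step 1. Integrate ∫(3*t**2*sin(t)/5) dt by parts with u = t**2, dv = (3*sin(t)/5) dt, so v = -3*cos(t)/5: now -3*t**2*cos(t)/5 + ∫(6*t*cos(t)/5) dt.
Step 2. Integrate ∫(6*t*cos(t)/5) dt by parts with u = t, dv = (6*cos(t)/5) dt, so v = 6*sin(t)/5: now -3*t**2*cos(t)/5 + 6*t*sin(t)/5 + ∫(-6*sin(t)/5) dt.
Step 3. Evaluate the standard form: now -3*t**2*cos(t)/5 + 6*t*sin(t)/5 + 6*cos(t)/5.
Answer: -3*t**2*cos(t)/5 + 6*t*sin(t)/5 + 6*cos(t)/5.


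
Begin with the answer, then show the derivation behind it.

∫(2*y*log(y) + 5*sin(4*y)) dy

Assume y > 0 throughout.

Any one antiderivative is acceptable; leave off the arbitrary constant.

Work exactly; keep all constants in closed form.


The answer is y**2*log(y) - y**2/2 - 5*cos(4*y)/4.
Step 1. Rewrite: now ∫(2*y*log(y)) dy + ∫(5*sin(4*y)) dy.
Step 2. Evaluate the standard form: now -5*cos(4*y)/4 + ∫(2*y*log(y)) dy.
Step 3. Integrate ∫(2*y*log(y)) dy by parts with u = log(y), dv = (2*y) dy, so v = y**2 [assuming y > 0]: now y**2*log(y) - 5*cos(4*y)/4 + ∫(-y) dy.
Step 4. Evaluate the standard form: now y**2*log(y) - y**2/2 - 5*cos(4*y)/4.
Answer: y**2*log(y) - y**2/2 - 5*cos(4*y)/4.


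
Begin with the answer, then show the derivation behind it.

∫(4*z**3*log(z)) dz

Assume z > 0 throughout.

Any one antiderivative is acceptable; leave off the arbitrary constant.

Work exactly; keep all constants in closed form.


The answer is z**4*log(z) - z**4/4.
Step 1. Integrate ∫(4*z**3*log(z)) dz by parts with u = log(z), dv = (4*z**3) dz, so v = z**4 [assuming z > 0]: now z**4*log(z) + ∫(-z**3) dz.
Step 2. Evaluate the standard form: now z**4*log(z) - z**4/4.
Answer: z**4*log(z) - z**4/4.


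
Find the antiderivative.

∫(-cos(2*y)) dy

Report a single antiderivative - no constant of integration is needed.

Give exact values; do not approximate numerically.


Answer: -sin(2*y)/2.


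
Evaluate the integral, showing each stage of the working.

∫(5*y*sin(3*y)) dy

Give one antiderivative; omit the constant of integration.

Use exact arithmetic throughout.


Step 1. Integrate ∫(5*y*sin(3*y)) dy by parts with u = y, dv = (5*sin(3*y)) dy, so v = -5*cos(3*y)/3: now -5*y*cos(3*y)/3 + ∫(5*cos(3*y)/3) dy.
Step 2. Evaluate the standard form: now -5*y*cos(3*y)/3 + 5*sin(3*y)/9.
Answer: -5*y*cos(3*y)/3 + 5*sin(3*y)/9.


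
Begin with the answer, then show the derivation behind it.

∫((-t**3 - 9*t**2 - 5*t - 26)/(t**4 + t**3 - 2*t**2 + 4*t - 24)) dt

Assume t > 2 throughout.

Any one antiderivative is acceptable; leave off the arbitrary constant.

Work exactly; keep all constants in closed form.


The answer is -2*log(t - 2) + log(t + 3) - atan(t/2)/2.
Step 1. Decompose ∫((-t**3 - 9*t**2 - 5*t - 26)/(t**4 + t**3 - 2*t**2 + 4*t - 24)) dt by partial fractions, (-t**3 - 9*t**2 - 5*t - 26)/(t**4 + t**3 - 2*t**2 + 4*t - 24) = -1/(t**2 + 4) + 1/(t + 3) - 2/(t - 2): now ∫(-2/(t - 2)) dt + ∫(1/(t + 3)) dt + ∫(-1/(t**2 + 4)) dt.
Step 2. Evaluate the standard form [assuming t > 2]: now -2*log(t - 2) + ∫(1/(t + 3)) dt + ∫(-1/(t**2 + 4)) dt.
Step 3. Evaluate the standard form [assuming t > -3]: now -2*log(t - 2) + log(t + 3) + ∫(-1/(t**2 + 4)) dt.
Step 4. Evaluate the standard form: now -2*log(t - 2) + log(t + 3) - atan(t/2)/2.
Answer: -2*log(t - 2) + log(t + 3) - atan(t/2)/2.


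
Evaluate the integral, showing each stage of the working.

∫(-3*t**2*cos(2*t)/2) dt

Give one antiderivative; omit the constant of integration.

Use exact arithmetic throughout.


Step 1. Integrate ∫(-3*t**2*cos(2*t)/2) dt by parts with u = t**2, dv = (-3*cos(2*t)/2) dt, so v = -3*sin(2*t)/4: now -3*t**2*sin(2*t)/4 + ∫(3*t*sin(2*t)/2) dt.
Step 2. Integrate ∫(3*t*sin(2*t)/2) dt by parts with u = t, dv = (3*sin(2*t)/2) dt, so v = -3*cos(2*t)/4: now -3*t**2*sin(2*t)/4 - 3*t*cos(2*t)/4 + ∫(3*cos(2*t)/4) dt.
Step 3. Evaluate the standard form: now -3*t**2*sin(2*t)/4 - 3*t*cos(2*t)/4 + 3*sin(2*t)/8.
Answer: -3*t**2*sin(2*t)/4 - 3*t*cos(2*t)/4 + 3*sin(2*t)/8.


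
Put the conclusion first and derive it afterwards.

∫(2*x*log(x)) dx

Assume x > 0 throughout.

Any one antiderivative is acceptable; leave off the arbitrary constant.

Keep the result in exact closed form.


The answer is x**2*log(x) - x**2/2.
Step 1. Integrate ∫(2*x*log(x)) dx by parts with u = log(x), dv = (2*x) dx, so v = x**2 [assuming x > 0]: now x**2*log(x) + ∫(-x) dx.
Step 2. Evaluate the standard form: now x**2*log(x) - x**2/2.
Answer: x**2*log(x) - x**2/2.


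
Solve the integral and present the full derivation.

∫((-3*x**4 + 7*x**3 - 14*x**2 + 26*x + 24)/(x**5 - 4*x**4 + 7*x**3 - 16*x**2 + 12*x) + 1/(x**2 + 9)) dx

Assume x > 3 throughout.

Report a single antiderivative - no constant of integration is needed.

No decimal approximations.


Step 1. Rewrite: now ∫((-3*x**4 + 7*x**3 - 14*x**2 + 26*x + 24)/(x**5 - 4*x**4 + 7*x**3 - 16*x**2 + 12*x)) dx + ∫(1/(x**2 + 9)) dx.
Step 2. Decompose ∫((-3*x**4 + 7*x**3 - 14*x**2 + 26*x + 24)/(x**5 - 4*x**4 + 7*x**3 - 16*x**2 + 12*x)) dx by partial fractions, (-3*x**4 + 7*x**3 - 14*x**2 + 26*x + 24)/(x**5 - 4*x**4 + 7*x**3 - 16*x**2 + 12*x) = 2/(x**2 + 4) - 4/(x - 1) - 1/(x - 3) + 2/x: now ∫(2/x) dx + ∫(-1/(x - 3)) dx + ∫(-4/(x - 1)) dx + ∫(2/(x**2 + 4)) dx + ∫(1/(x**2 + 9)) dx.
Step 3. Evaluate the standard form [assuming x > 0]: now 2*log(x) + ∫(-1/(x - 3)) dx + ∫(-4/(x - 1)) dx + ∫(2/(x**2 + 4)) dx + ∫(1/(x**2 + 9)) dx.
Step 4. Evaluate the standard form [assuming x > 1]: now 2*log(x) - 4*log(x - 1) + ∫(-1/(x - 3)) dx + ∫(2/(x**2 + 4)) dx + ∫(1/(x**2 + 9)) dx.
Step 5. Evaluate the standard form [assuming x > 3]: now 2*log(x) - log(x - 3) - 4*log(x - 1) + ∫(2/(x**2 + 4)) dx + ∫(1/(x**2 + 9)) dx.
Step 6. Evaluate the standard form: now 2*log(x) - log(x - 3) - 4*log(x - 1) + atan(x/2) + ∫(1/(x**2 + 9)) dx.
Step 7. Evaluate the standard form: now 2*log(x) - log(x - 3) - 4*log(x - 1) + atan(x/3)/3 + atan(x/2).
Answer: 2*log(x) - log(x - 3) - 4*log(x - 1) + atan(x/3)/3 + atan(x/2).


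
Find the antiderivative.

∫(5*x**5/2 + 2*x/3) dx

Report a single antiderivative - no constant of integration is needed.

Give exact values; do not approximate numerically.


Answer: 5*x**6/12 + x**2/3.


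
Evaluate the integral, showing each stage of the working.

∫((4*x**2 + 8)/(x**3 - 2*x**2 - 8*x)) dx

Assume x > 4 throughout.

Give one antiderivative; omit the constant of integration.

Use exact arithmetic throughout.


Step 1. Decompose ∫((4*x**2 + 8)/(x**3 - 2*x**2 - 8*x)) dx by partial fractions, (4*x**2 + 8)/(x**3 - 2*x**2 - 8*x) = 2/(x + 2) + 3/(x - 4) - 1/x: now ∫(-1/x) dx + ∫(3/(x - 4)) dx + ∫(2/(x + 2)) dx.
Step 2. Evaluate the standard form [assuming x > 4]: now 3*log(x - 4) + ∫(-1/x) dx + ∫(2/(x + 2)) dx.
Step 3. Evaluate the standard form [assuming x > 0]: now -log(x) + 3*log(x - 4) + ∫(2/(x + 2)) dx.
Step 4. Evaluate the standard form [assuming x > -2]: now -log(x) + 3*log(x - 4) + 2*log(x + 2).
Answer: -log(x) + 3*log(x - 4) + 2*log(x + 2).


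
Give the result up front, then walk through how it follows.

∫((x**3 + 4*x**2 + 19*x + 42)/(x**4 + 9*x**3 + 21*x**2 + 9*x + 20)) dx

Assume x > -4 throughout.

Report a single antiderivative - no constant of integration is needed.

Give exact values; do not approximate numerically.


The answer is -2*log(x + 4) + 3*log(x + 5) + 2*atan(x).
Step 1. Decompose ∫((x**3 + 4*x**2 + 19*x + 42)/(x**4 + 9*x**3 + 21*x**2 + 9*x + 20)) dx by partial fractions, (x**3 + 4*x**2 + 19*x + 42)/(x**4 + 9*x**3 + 21*x**2 + 9*x + 20) = 2/(x**2 + 1) + 3/(x + 5) - 2/(x + 4): now ∫(-2/(x + 4)) dx + ∫(3/(x + 5)) dx + ∫(2/(x**2 + 1)) dx.
Step 2. Evaluate the standard form [assuming x > -4]: now -2*log(x + 4) + ∫(3/(x + 5)) dx + ∫(2/(x**2 + 1)) dx.
Step 3. Evaluate the standard form [assuming x > -5]: now -2*log(x + 4) + 3*log(x + 5) + ∫(2/(x**2 + 1)) dx.
Step 4. Evaluate the standard form: now -2*log(x + 4) + 3*log(x + 5) + 2*atan(x).
Answer: -2*log(x + 4) + 3*log(x + 5) + 2*atan(x).


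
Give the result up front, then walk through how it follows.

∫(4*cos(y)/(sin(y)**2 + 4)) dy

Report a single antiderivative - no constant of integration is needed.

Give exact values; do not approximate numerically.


The answer is 2*atan(sin(y)/2).
Step 1. Substitute u = sin(y), turning ∫(4*cos(y)/(sin(y)**2 + 4)) dy into ∫(4/(u**2 + 4)) du: now ∫(4/(u**2 + 4)) du.
Step 2. Evaluate the standard form: now 2*atan(u/2).
Step 3. Substitute back u = sin(y): now 2*atan(sin(y)/2).
Answer: 2*atan(sin(y)/2).


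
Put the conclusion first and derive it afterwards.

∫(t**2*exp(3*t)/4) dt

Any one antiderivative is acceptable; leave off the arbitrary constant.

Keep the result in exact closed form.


The answer is t**2*exp(3*t)/12 - t*exp(3*t)/18 + exp(3*t)/54.
Step 1. Integrate ∫(t**2*exp(3*t)/4) dt by parts with u = t**2, dv = (exp(3*t)/4) dt, so v = exp(3*t)/12: now t**2*exp(3*t)/12 + ∫(-t*exp(3*t)/6) dt.
Step 2. Integrate ∫(-t*exp(3*t)/6) dt by parts with u = t, dv = (-exp(3*t)/6) dt, so v = -exp(3*t)/18: now t**2*exp(3*t)/12 - t*exp(3*t)/18 + ∫(exp(3*t)/18) dt.
Step 3. Evaluate the standard form: now t**2*exp(3*t)/12 - t*exp(3*t)/18 + exp(3*t)/54.
Answer: t**2*exp(3*t)/12 - t*exp(3*t)/18 + exp(3*t)/54.


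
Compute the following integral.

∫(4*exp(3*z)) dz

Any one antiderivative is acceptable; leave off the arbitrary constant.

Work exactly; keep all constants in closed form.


Answer: 4*exp(3*z)/3.


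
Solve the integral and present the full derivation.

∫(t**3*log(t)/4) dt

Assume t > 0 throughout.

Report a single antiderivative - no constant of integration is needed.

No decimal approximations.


Step 1. Integrate ∫(t**3*log(t)/4) dt by parts with u = log(t), dv = (t**3/4) dt, so v = t**4/16 [assuming t > 0]: now t**4*log(t)/16 + ∫(-t**3/16) dt.
Step 2. Evaluate the standard form: now t**4*log(t)/16 - t**4/64.
Answer: t**4*log(t)/16 - t**4/64.


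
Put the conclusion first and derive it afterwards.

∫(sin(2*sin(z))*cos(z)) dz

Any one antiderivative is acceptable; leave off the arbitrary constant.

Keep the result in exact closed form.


The answer is -cos(2*sin(z))/2.
Step 1. Substitute u = sin(z), turning ∫(sin(2*sin(z))*cos(z)) dz into ∫(sin(2*u)) du: now ∫(sin(2*u)) du.
Step 2. Evaluate the standard form: now -cos(2*u)/2.
Step 3. Substitute back u = sin(z): now -cos(2*sin(z))/2.
Answer: -cos(2*sin(z))/2.


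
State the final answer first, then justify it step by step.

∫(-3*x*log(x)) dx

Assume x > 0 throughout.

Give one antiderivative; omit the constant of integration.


The answer is -3*x**2*log(x)/2 + 3*x**2/4.
Step 1. Integrate ∫(-3*x*log(x)) dx by parts with u = log(x), dv = (-3*x) dx, so v = -3*x**2/2 [assuming x > 0]: now -3*x**2*log(x)/2 + ∫(3*x/2) dx.
Step 2. Evaluate the standard form: now -3*x**2*log(x)/2 + 3*x**2/4.
Answer: -3*x**2*log(x)/2 + 3*x**2/4.


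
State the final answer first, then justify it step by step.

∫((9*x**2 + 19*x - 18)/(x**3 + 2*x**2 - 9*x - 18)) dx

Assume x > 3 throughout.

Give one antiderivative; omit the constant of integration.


The answer is 4*log(x - 3) + 4*log(x + 2) + log(x + 3).
Step 1. Decompose ∫((9*x**2 + 19*x - 18)/(x**3 + 2*x**2 - 9*x - 18)) dx by partial fractions, (9*x**2 + 19*x - 18)/(x**3 + 2*x**2 - 9*x - 18) = 1/(x + 3) + 4/(x + 2) + 4/(x - 3): now ∫(4/(x - 3)) dx + ∫(4/(x + 2)) dx + ∫(1/(x + 3)) dx.
Step 2. Evaluate the standard form [assuming x > -2]: now 4*log(x + 2) + ∫(4/(x - 3)) dx + ∫(1/(x + 3)) dx.
Step 3. Evaluate the standard form [assuming x > 3]: now 4*log(x - 3) + 4*log(x + 2) + ∫(1/(x + 3)) dx.
Step 4. Evaluate the standard form [assuming x > -3]: now 4*log(x - 3) + 4*log(x + 2) + log(x + 3).
Answer: 4*log(x - 3) + 4*log(x + 2) + log(x + 3).


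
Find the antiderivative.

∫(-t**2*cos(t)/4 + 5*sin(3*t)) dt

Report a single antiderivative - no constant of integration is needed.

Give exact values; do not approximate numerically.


Answer: -t**2*sin(t)/4 - t*cos(t)/2 + sin(t)/2 - 5*cos(3*t)/3.


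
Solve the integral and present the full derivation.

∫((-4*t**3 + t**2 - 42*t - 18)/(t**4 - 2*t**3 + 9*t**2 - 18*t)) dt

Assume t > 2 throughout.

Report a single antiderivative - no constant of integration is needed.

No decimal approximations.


Step 1. Decompose ∫((-4*t**3 + t**2 - 42*t - 18)/(t**4 - 2*t**3 + 9*t**2 - 18*t)) dt by partial fractions, (-4*t**3 + t**2 - 42*t - 18)/(t**4 - 2*t**3 + 9*t**2 - 18*t) = 3/(t**2 + 9) - 5/(t - 2) + 1/t: now ∫(1/t) dt + ∫(-5/(t - 2)) dt + ∫(3/(t**2 + 9)) dt.
Step 2. Evaluate the standard form [assuming t > 0]: now log(t) + ∫(-5/(t - 2)) dt + ∫(3/(t**2 + 9)) dt.
Step 3. Evaluate the standard form [assuming t > 2]: now log(t) - 5*log(t - 2) + ∫(3/(t**2 + 9)) dt.
Step 4. Evaluate the standard form: now log(t) - 5*log(t - 2) + atan(t/3).
Answer: log(t) - 5*log(t - 2) + atan(t/3).


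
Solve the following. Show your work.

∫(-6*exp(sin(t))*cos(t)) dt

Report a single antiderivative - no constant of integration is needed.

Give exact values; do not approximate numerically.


Step 1. Substitute u = sin(t), turning ∫(-6*exp(sin(t))*cos(t)) dt into ∫(-6*exp(u)) du: now ∫(-6*exp(u)) du.
Step 2. Evaluate the standard form: now -6*exp(u).
Step 3. Substitute back u = sin(t): now -6*exp(sin(t)).
Answer: -6*exp(sin(t)).


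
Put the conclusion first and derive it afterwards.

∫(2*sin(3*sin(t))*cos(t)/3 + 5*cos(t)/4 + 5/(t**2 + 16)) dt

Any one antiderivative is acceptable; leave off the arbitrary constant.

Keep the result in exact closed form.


The answer is 5*sin(t)/4 - 2*cos(3*sin(t))/9 + 5*atan(t/4)/4.
Step 1. Rewrite: now ∫(2*sin(3*sin(t))*cos(t)/3) dt + ∫(5/(t**2 + 16)) dt + ∫(5*cos(t)/4) dt.
Step 2. Substitute u = sin(t), turning ∫(2*sin(3*sin(t))*cos(t)/3) dt into ∫(2*sin(3*u)/3) du: now ∫(5/(t**2 + 16)) dt + ∫(2*sin(3*u)/3) du + ∫(5*cos(t)/4) dt.
Step 3. Evaluate the standard form: now -2*cos(3*u)/9 + ∫(5/(t**2 + 16)) dt + ∫(5*cos(t)/4) dt.
Step 4. Substitute back u = sin(t): now -2*cos(3*sin(t))/9 + ∫(5/(t**2 + 16)) dt + ∫(5*cos(t)/4) dt.
Step 5. Evaluate the standard form: now 5*sin(t)/4 - 2*cos(3*sin(t))/9 + ∫(5/(t**2 + 16)) dt.
Step 6. Evaluate the standard form: now 5*sin(t)/4 - 2*cos(3*sin(t))/9 + 5*atan(t/4)/4.
Answer: 5*sin(t)/4 - 2*cos(3*sin(t))/9 + 5*atan(t/4)/4.


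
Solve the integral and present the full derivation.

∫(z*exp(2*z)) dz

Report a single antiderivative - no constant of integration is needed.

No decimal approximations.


Step 1. Integrate ∫(z*exp(2*z)) dz by parts with u = z, dv = (exp(2*z)) dz, so v = exp(2*z)/2: now z*exp(2*z)/2 + ∫(-exp(2*z)/2) dz.
Step 2. Evaluate the standard form: now z*exp(2*z)/2 - exp(2*z)/4.
Answer: z*exp(2*z)/2 - exp(2*z)/4.


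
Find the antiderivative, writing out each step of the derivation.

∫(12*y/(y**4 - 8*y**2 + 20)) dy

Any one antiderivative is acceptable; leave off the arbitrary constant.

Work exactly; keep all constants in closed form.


Step 1. Substitute u = y**2 - 4, turning ∫(12*y/(y**4 - 8*y**2 + 20)) dy into ∫(6/(u**2 + 4)) du: now ∫(6/(u**2 + 4)) du.
Step 2. Evaluate the standard form: now 3*atan(u/2).
Step 3. Substitute back u = y**2 - 4: now 3*atan(y**2/2 - 2).
Answer: 3*atan(y**2/2 - 2).


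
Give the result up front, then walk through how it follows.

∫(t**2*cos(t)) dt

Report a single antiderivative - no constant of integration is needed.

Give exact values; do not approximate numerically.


The answer is t**2*sin(t) + 2*t*cos(t) - 2*sin(t).
Step 1. Integrate ∫(t**2*cos(t)) dt by parts with u = t**2, dv = (cos(t)) dt, so v = sin(t): now t**2*sin(t) + ∫(-2*t*sin(t)) dt.
Step 2. Integrate ∫(-2*t*sin(t)) dt by parts with u = t, dv = (-2*sin(t)) dt, so v = 2*cos(t): now t**2*sin(t) + 2*t*cos(t) + ∫(-2*cos(t)) dt.
Step 3. Evaluate the standard form: now t**2*sin(t) + 2*t*cos(t) - 2*sin(t).
Answer: t**2*sin(t) + 2*t*cos(t) - 2*sin(t).


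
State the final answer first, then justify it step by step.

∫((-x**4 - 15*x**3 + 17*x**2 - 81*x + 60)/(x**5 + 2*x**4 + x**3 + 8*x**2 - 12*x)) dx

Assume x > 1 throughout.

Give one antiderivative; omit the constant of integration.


The answer is -5*log(x) - log(x - 1) + 5*log(x + 3) + 3*atan(x/2)/2.
Step 1. Decompose ∫((-x**4 - 15*x**3 + 17*x**2 - 81*x + 60)/(x**5 + 2*x**4 + x**3 + 8*x**2 - 12*x)) dx by partial fractions, (-x**4 - 15*x**3 + 17*x**2 - 81*x + 60)/(x**5 + 2*x**4 + x**3 + 8*x**2 - 12*x) = 3/(x**2 + 4) + 5/(x + 3) - 1/(x - 1) - 5/x: now ∫(-5/x) dx + ∫(-1/(x - 1)) dx + ∫(5/(x + 3)) dx + ∫(3/(x**2 + 4)) dx.
Step 2. Evaluate the standard form [assuming x > -3]: now 5*log(x + 3) + ∫(-5/x) dx + ∫(-1/(x - 1)) dx + ∫(3/(x**2 + 4)) dx.
Step 3. Evaluate the standard form [assuming x > 0]: now -5*log(x) + 5*log(x + 3) + ∫(-1/(x - 1)) dx + ∫(3/(x**2 + 4)) dx.
Step 4. Evaluate the standard form [assuming x > 1]: now -5*log(x) - log(x - 1) + 5*log(x + 3) + ∫(3/(x**2 + 4)) dx.
Step 5. Evaluate the standard form: now -5*log(x) - log(x - 1) + 5*log(x + 3) + 3*atan(x/2)/2.
Answer: -5*log(x) - log(x - 1) + 5*log(x + 3) + 3*atan(x/2)/2.


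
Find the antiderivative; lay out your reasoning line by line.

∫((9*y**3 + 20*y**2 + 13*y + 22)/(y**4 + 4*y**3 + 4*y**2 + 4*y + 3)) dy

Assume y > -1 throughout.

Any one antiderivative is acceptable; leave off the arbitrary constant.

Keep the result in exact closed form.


Step 1. Decompose ∫((9*y**3 + 20*y**2 + 13*y + 22)/(y**4 + 4*y**3 + 4*y**2 + 4*y + 3)) dy by partial fractions, (9*y**3 + 20*y**2 + 13*y + 22)/(y**4 + 4*y**3 + 4*y**2 + 4*y + 3) = 1/(y**2 + 1) + 4/(y + 3) + 5/(y + 1): now ∫(5/(y + 1)) dy + ∫(4/(y + 3)) dy + ∫(1/(y**2 + 1)) dy.
Step 2. Evaluate the standard form [assuming y > -3]: now 4*log(y + 3) + ∫(5/(y + 1)) dy + ∫(1/(y**2 + 1)) dy.
Step 3. Evaluate the standard form [assuming y > -1]: now 5*log(y + 1) + 4*log(y + 3) + ∫(1/(y**2 + 1)) dy.
Step 4. Evaluate the standard form: now 5*log(y + 1) + 4*log(y + 3) + atan(y).
Answer: 5*log(y + 1) + 4*log(y + 3) + atan(y).


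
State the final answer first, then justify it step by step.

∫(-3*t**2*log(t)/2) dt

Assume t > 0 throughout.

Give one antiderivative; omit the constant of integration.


The answer is -t**3*log(t)/2 + t**3/6.
Step 1. Integrate ∫(-3*t**2*log(t)/2) dt by parts with u = log(t), dv = (-3*t**2/2) dt, so v = -t**3/2 [assuming t > 0]: now -t**3*log(t)/2 + ∫(t**2/2) dt.
Step 2. Evaluate the standard form: now -t**3*log(t)/2 + t**3/6.
Answer: -t**3*log(t)/2 + t**3/6.


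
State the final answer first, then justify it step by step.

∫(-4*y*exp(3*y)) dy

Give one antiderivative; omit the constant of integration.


The answer is -4*y*exp(3*y)/3 + 4*exp(3*y)/9.
Step 1. Integrate ∫(-4*y*exp(3*y)) dy by parts with u = y, dv = (-4*exp(3*y)) dy, so v = -4*exp(3*y)/3: now -4*y*exp(3*y)/3 + ∫(4*exp(3*y)/3) dy.
Step 2. Evaluate the standard form: now -4*y*exp(3*y)/3 + 4*exp(3*y)/9.
Answer: -4*y*exp(3*y)/3 + 4*exp(3*y)/9.


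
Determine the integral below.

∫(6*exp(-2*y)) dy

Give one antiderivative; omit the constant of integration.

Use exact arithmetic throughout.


Answer: -3*exp(-2*y).


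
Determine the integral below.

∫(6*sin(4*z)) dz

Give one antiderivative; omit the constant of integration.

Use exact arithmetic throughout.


Answer: -3*cos(4*z)/2.


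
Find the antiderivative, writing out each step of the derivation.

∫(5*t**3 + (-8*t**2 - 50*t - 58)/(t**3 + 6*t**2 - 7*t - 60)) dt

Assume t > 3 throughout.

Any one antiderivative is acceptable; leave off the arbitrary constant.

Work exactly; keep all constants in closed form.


Step 1. Rewrite: now ∫(5*t**3) dt + ∫((-8*t**2 - 50*t - 58)/(t**3 + 6*t**2 - 7*t - 60)) dt.
Step 2. Evaluate the standard form: now 5*t**4/4 + ∫((-8*t**2 - 50*t - 58)/(t**3 + 6*t**2 - 7*t - 60)) dt.
Step 3. Decompose ∫((-8*t**2 - 50*t - 58)/(t**3 + 6*t**2 - 7*t - 60)) dt by partial fractions, (-8*t**2 - 50*t - 58)/(t**3 + 6*t**2 - 7*t - 60) = -1/(t + 5) - 2/(t + 4) - 5/(t - 3): now 5*t**4/4 + ∫(-5/(t - 3)) dt + ∫(-2/(t + 4)) dt + ∫(-1/(t + 5)) dt.
Step 4. Evaluate the standard form [assuming t > -5]: now 5*t**4/4 - log(t + 5) + ∫(-5/(t - 3)) dt + ∫(-2/(t + 4)) dt.
Step 5. Evaluate the standard form [assuming t > 3]: now 5*t**4/4 - 5*log(t - 3) - log(t + 5) + ∫(-2/(t + 4)) dt.
Step 6. Evaluate the standard form [assuming t > -4]: now 5*t**4/4 - 5*log(t - 3) - 2*log(t + 4) - log(t + 5).
Answer: 5*t**4/4 - 5*log(t - 3) - 2*log(t + 4) - log(t + 5).


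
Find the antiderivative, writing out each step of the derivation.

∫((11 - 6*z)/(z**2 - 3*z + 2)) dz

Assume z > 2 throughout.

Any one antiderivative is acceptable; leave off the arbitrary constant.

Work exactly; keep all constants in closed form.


Step 1. Decompose ∫((11 - 6*z)/(z**2 - 3*z + 2)) dz by partial fractions, (11 - 6*z)/(z**2 - 3*z + 2) = -5/(z - 1) - 1/(z - 2): now ∫(-1/(z - 2)) dz + ∫(-5/(z - 1)) dz.
Step 2. Evaluate the standard form [assuming z > 2]: now -log(z - 2) + ∫(-5/(z - 1)) dz.
Step 3. Evaluate the standard form [assuming z > 1]: now -log(z - 2) - 5*log(z - 1).
Answer: -log(z - 2) - 5*log(z - 1).


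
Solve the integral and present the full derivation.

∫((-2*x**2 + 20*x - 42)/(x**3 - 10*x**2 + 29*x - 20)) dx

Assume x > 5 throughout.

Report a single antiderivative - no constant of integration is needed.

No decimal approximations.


Step 1. Decompose ∫((-2*x**2 + 20*x - 42)/(x**3 - 10*x**2 + 29*x - 20)) dx by partial fractions, (-2*x**2 + 20*x - 42)/(x**3 - 10*x**2 + 29*x - 20) = -2/(x - 1) - 2/(x - 4) + 2/(x - 5): now ∫(2/(x - 5)) dx + ∫(-2/(x - 4)) dx + ∫(-2/(x - 1)) dx.
Step 2. Evaluate the standard form [assuming x > 4]: now -2*log(x - 4) + ∫(2/(x - 5)) dx + ∫(-2/(x - 1)) dx.
Step 3. Evaluate the standard form [assuming x > 5]: now 2*log(x - 5) - 2*log(x - 4) + ∫(-2/(x - 1)) dx.
Step 4. Evaluate the standard form [assuming x > 1]: now 2*log(x - 5) - 2*log(x - 4) - 2*log(x - 1).
Answer: 2*log(x - 5) - 2*log(x - 4) - 2*log(x - 1).


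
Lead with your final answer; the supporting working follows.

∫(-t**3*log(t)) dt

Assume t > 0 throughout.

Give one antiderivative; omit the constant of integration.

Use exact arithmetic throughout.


The answer is -t**4*log(t)/4 + t**4/16.
Step 1. Integrate ∫(-t**3*log(t)) dt by parts with u = log(t), dv = (-t**3) dt, so v = -t**4/4 [assuming t > 0]: now -t**4*log(t)/4 + ∫(t**3/4) dt.
Step 2. Evaluate the standard form: now -t**4*log(t)/4 + t**4/16.
Answer: -t**4*log(t)/4 + t**4/16.


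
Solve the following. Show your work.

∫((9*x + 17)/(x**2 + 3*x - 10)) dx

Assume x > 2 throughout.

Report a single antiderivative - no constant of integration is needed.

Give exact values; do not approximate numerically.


Step 1. Decompose ∫((9*x + 17)/(x**2 + 3*x - 10)) dx by partial fractions, (9*x + 17)/(x**2 + 3*x - 10) = 4/(x + 5) + 5/(x - 2): now ∫(5/(x - 2)) dx + ∫(4/(x + 5)) dx.
Step 2. Evaluate the standard form [assuming x > 2]: now 5*log(x - 2) + ∫(4/(x + 5)) dx.
Step 3. Evaluate the standard form [assuming x > -5]: now 5*log(x - 2) + 4*log(x + 5).
Answer: 5*log(x - 2) + 4*log(x + 5).


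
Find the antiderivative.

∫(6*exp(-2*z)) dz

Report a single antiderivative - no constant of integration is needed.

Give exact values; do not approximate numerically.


Answer: -3*exp(-2*z).


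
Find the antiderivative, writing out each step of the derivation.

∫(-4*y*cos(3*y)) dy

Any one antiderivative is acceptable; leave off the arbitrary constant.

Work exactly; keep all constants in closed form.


Step 1. Integrate ∫(-4*y*cos(3*y)) dy by parts with u = y, dv = (-4*cos(3*y)) dy, so v = -4*sin(3*y)/3: now -4*y*sin(3*y)/3 + ∫(4*sin(3*y)/3) dy.
Step 2. Evaluate the standard form: now -4*y*sin(3*y)/3 - 4*cos(3*y)/9.
Answer: -4*y*sin(3*y)/3 - 4*cos(3*y)/9.


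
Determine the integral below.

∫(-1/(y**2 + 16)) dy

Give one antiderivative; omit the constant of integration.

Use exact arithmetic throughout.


Answer: -atan(y/4)/4.


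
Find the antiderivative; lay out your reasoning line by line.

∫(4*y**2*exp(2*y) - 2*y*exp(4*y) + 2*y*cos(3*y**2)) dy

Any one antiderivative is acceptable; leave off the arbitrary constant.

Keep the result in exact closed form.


Step 1. Rewrite: now ∫(-2*y*exp(4*y)) dy + ∫(2*y*cos(3*y**2)) dy + ∫(4*y**2*exp(2*y)) dy.
Step 2. Integrate ∫(4*y**2*exp(2*y)) dy by parts with u = y**2, dv = (4*exp(2*y)) dy, so v = 2*exp(2*y): now 2*y**2*exp(2*y) + ∫(-4*y*exp(2*y)) dy + ∫(-2*y*exp(4*y)) dy + ∫(2*y*cos(3*y**2)) dy.
Step 3. Integrate ∫(-4*y*exp(2*y)) dy by parts with u = y, dv = (-4*exp(2*y)) dy, so v = -2*exp(2*y): now 2*y**2*exp(2*y) - 2*y*exp(2*y) + ∫(-2*y*exp(4*y)) dy + ∫(2*y*cos(3*y**2)) dy + ∫(2*exp(2*y)) dy.
Step 4. Evaluate the standard form: now 2*y**2*exp(2*y) - 2*y*exp(2*y) + exp(2*y) + ∫(-2*y*exp(4*y)) dy + ∫(2*y*cos(3*y**2)) dy.
Step 5. Integrate ∫(-2*y*exp(4*y)) dy by parts with u = y, dv = (-2*exp(4*y)) dy, so v = -exp(4*y)/2: now 2*y**2*exp(2*y) - y*exp(4*y)/2 - 2*y*exp(2*y) + exp(2*y) + ∫(2*y*cos(3*y**2)) dy + ∫(exp(4*y)/2) dy.
Step 6. Evaluate the standard form: now 2*y**2*exp(2*y) - y*exp(4*y)/2 - 2*y*exp(2*y) + exp(4*y)/8 + exp(2*y) + ∫(2*y*cos(3*y**2)) dy.
Step 7. Substitute u = y**2, turning ∫(2*y*cos(3*y**2)) dy into ∫(cos(3*u)) du: now 2*y**2*exp(2*y) - y*exp(4*y)/2 - 2*y*exp(2*y) + exp(4*y)/8 + exp(2*y) + ∫(cos(3*u)) du.
Step 8. Evaluate the standard form: now 2*y**2*exp(2*y) - y*exp(4*y)/2 - 2*y*exp(2*y) + exp(4*y)/8 + exp(2*y) + sin(3*u)/3.
Step 9. Substitute back u = y**2: now 2*y**2*exp(2*y) - y*exp(4*y)/2 - 2*y*exp(2*y) + exp(4*y)/8 + exp(2*y) + sin(3*y**2)/3.
Answer: 2*y**2*exp(2*y) - y*exp(4*y)/2 - 2*y*exp(2*y) + exp(4*y)/8 + exp(2*y) + sin(3*y**2)/3.


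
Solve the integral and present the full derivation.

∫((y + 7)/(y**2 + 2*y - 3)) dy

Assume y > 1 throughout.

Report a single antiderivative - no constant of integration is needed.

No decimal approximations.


Step 1. Decompose ∫((y + 7)/(y**2 + 2*y - 3)) dy by partial fractions, (y + 7)/(y**2 + 2*y - 3) = -1/(y + 3) + 2/(y - 1): now ∫(2/(y - 1)) dy + ∫(-1/(y + 3)) dy.
Step 2. Evaluate the standard form [assuming y > 1]: now 2*log(y - 1) + ∫(-1/(y + 3)) dy.
Step 3. Evaluate the standard form [assuming y > -3]: now 2*log(y - 1) - log(y + 3).
Answer: 2*log(y - 1) - log(y + 3).


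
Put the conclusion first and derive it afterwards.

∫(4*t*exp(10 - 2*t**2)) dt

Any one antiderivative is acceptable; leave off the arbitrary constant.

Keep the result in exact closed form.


The answer is -exp(10 - 2*t**2).
Step 1. Substitute u = t**2 - 5, turning ∫(4*t*exp(10 - 2*t**2)) dt into ∫(2*exp(-2*u)) du: now ∫(2*exp(-2*u)) du.
Step 2. Evaluate the standard form: now -exp(-2*u).
Step 3. Substitute back u = t**2 - 5: now -exp(10 - 2*t**2).
Answer: -exp(10 - 2*t**2).


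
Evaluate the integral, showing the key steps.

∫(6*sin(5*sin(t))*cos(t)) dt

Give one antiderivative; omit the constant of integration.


Step 1. Substitute u = sin(t), turning ∫(6*sin(5*sin(t))*cos(t)) dt into ∫(6*sin(5*u)) du: now ∫(6*sin(5*u)) du.
Step 2. Evaluate the standard form: now -6*cos(5*u)/5.
Step 3. Substitute back u = sin(t): now -6*cos(5*sin(t))/5.
Answer: -6*cos(5*sin(t))/5.


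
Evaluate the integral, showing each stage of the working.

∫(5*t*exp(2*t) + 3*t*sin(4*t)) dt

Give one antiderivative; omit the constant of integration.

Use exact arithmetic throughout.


Step 1. Rewrite: now ∫(5*t*exp(2*t)) dt + ∫(3*t*sin(4*t)) dt.
Step 2. Integrate ∫(5*t*exp(2*t)) dt by parts with u = t, dv = (5*exp(2*t)) dt, so v = 5*exp(2*t)/2: now 5*t*exp(2*t)/2 + ∫(3*t*sin(4*t)) dt + ∫(-5*exp(2*t)/2) dt.
Step 3. Evaluate the standard form: now 5*t*exp(2*t)/2 - 5*exp(2*t)/4 + ∫(3*t*sin(4*t)) dt.
Step 4. Integrate ∫(3*t*sin(4*t)) dt by parts with u = t, dv = (3*sin(4*t)) dt, so v = -3*cos(4*t)/4: now 5*t*exp(2*t)/2 - 3*t*cos(4*t)/4 - 5*exp(2*t)/4 + ∫(3*cos(4*t)/4) dt.
Step 5. Evaluate the standard form: now 5*t*exp(2*t)/2 - 3*t*cos(4*t)/4 - 5*exp(2*t)/4 + 3*sin(4*t)/16.
Answer: 5*t*exp(2*t)/2 - 3*t*cos(4*t)/4 - 5*exp(2*t)/4 + 3*sin(4*t)/16.


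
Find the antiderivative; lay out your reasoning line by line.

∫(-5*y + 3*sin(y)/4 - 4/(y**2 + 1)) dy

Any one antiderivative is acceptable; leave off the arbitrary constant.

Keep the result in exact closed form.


Step 1. Rewrite: now ∫(-5*y) dy + ∫(-4/(y**2 + 1)) dy + ∫(3*sin(y)/4) dy.
Step 2. Evaluate the standard form: now -5*y**2/2 + ∫(-4/(y**2 + 1)) dy + ∫(3*sin(y)/4) dy.
Step 3. Evaluate the standard form: now -5*y**2/2 - 4*atan(y) + ∫(3*sin(y)/4) dy.
Step 4. Evaluate the standard form: now -5*y**2/2 - 3*cos(y)/4 - 4*atan(y).
Answer: -5*y**2/2 - 3*cos(y)/4 - 4*atan(y).


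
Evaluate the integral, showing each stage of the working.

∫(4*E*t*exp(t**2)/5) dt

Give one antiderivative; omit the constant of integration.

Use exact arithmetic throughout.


Step 1. Substitute u = t**2 + 1, turning ∫(4*E*t*exp(t**2)/5) dt into ∫(2*exp(u)/5) du: now ∫(2*exp(u)/5) du.
Step 2. Evaluate the standard form: now 2*exp(u)/5.
Step 3. Substitute back u = t**2 + 1: now 2*exp(t**2 + 1)/5.
Answer: 2*exp(t**2 + 1)/5.


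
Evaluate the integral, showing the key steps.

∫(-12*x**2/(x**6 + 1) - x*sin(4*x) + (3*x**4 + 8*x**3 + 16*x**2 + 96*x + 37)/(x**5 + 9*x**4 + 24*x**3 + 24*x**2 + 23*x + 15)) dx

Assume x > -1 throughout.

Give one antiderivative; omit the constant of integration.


Step 1. Rewrite: now ∫(-x*sin(4*x)) dx + ∫(-12*x**2/(x**6 + 1)) dx + ∫((3*x**4 + 8*x**3 + 16*x**2 + 96*x + 37)/(x**5 + 9*x**4 + 24*x**3 + 24*x**2 + 23*x + 15)) dx.
Step 2. Substitute u = x**3, turning ∫(-12*x**2/(x**6 + 1)) dx into ∫(-4/(u**2 + 1)) du: now ∫(-x*sin(4*x)) dx + ∫((3*x**4 + 8*x**3 + 16*x**2 + 96*x + 37)/(x**5 + 9*x**4 + 24*x**3 + 24*x**2 + 23*x + 15)) dx + ∫(-4/(u**2 + 1)) du.
Step 3. Evaluate the standard form: now -4*atan(u) + ∫(-x*sin(4*x)) dx + ∫((3*x**4 + 8*x**3 + 16*x**2 + 96*x + 37)/(x**5 + 9*x**4 + 24*x**3 + 24*x**2 + 23*x + 15)) dx.
Step 4. Substitute back u = x**3: now -4*atan(x**3) + ∫(-x*sin(4*x)) dx + ∫((3*x**4 + 8*x**3 + 16*x**2 + 96*x + 37)/(x**5 + 9*x**4 + 24*x**3 + 24*x**2 + 23*x + 15)) dx.
Step 5. Decompose ∫((3*x**4 + 8*x**3 + 16*x**2 + 96*x + 37)/(x**5 + 9*x**4 + 24*x**3 + 24*x**2 + 23*x + 15)) dx by partial fractions, (3*x**4 + 8*x**3 + 16*x**2 + 96*x + 37)/(x**5 + 9*x**4 + 24*x**3 + 24*x**2 + 23*x + 15) = 4/(x**2 + 1) + 4/(x + 5) + 2/(x + 3) - 3/(x + 1): now -4*atan(x**3) + ∫(-x*sin(4*x)) dx + ∫(-3/(x + 1)) dx + ∫(2/(x + 3)) dx + ∫(4/(x + 5)) dx + ∫(4/(x**2 + 1)) dx.
Step 6. Evaluate the standard form [assuming x > -5]: now 4*log(x + 5) - 4*atan(x**3) + ∫(-x*sin(4*x)) dx + ∫(-3/(x + 1)) dx + ∫(2/(x + 3)) dx + ∫(4/(x**2 + 1)) dx.
Step 7. Evaluate the standard form [assuming x > -3]: now 2*log(x + 3) + 4*log(x + 5) - 4*atan(x**3) + ∫(-x*sin(4*x)) dx + ∫(-3/(x + 1)) dx + ∫(4/(x**2 + 1)) dx.
Step 8. Evaluate the standard form [assuming x > -1]: now -3*log(x + 1) + 2*log(x + 3) + 4*log(x + 5) - 4*atan(x**3) + ∫(-x*sin(4*x)) dx + ∫(4/(x**2 + 1)) dx.
Step 9. Evaluate the standard form: now -3*log(x + 1) + 2*log(x + 3) + 4*log(x + 5) + 4*atan(x) - 4*atan(x**3) + ∫(-x*sin(4*x)) dx.
Step 10. Integrate ∫(-x*sin(4*x)) dx by parts with u = x, dv = (-sin(4*x)) dx, so v = cos(4*x)/4: now x*cos(4*x)/4 - 3*log(x + 1) + 2*log(x + 3) + 4*log(x + 5) + 4*atan(x) - 4*atan(x**3) + ∫(-cos(4*x)/4) dx.
Step 11. Evaluate the standard form: now x*cos(4*x)/4 - 3*log(x + 1) + 2*log(x + 3) + 4*log(x + 5) - sin(4*x)/16 + 4*atan(x) - 4*atan(x**3).
Answer: x*cos(4*x)/4 - 3*log(x + 1) + 2*log(x + 3) + 4*log(x + 5) - sin(4*x)/16 + 4*atan(x) - 4*atan(x**3).


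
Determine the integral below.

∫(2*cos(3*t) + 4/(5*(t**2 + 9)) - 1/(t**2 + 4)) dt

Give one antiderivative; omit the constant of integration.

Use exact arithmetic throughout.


Answer: 2*sin(3*t)/3 + 4*atan(t/3)/15 - atan(t/2)/2.


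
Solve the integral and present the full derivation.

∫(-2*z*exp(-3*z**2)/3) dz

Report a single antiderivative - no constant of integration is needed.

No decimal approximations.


Step 1. Substitute u = z**2, turning ∫(-2*z*exp(-3*z**2)/3) dz into ∫(-exp(-3*u)/3) du: now ∫(-exp(-3*u)/3) du.
Step 2. Evaluate the standard form: now exp(-3*u)/9.
Step 3. Substitute back u = z**2: now exp(-3*z**2)/9.
Answer: exp(-3*z**2)/9.


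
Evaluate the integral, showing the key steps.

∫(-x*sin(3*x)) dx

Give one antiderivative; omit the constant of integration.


Step 1. Integrate ∫(-x*sin(3*x)) dx by parts with u = x, dv = (-sin(3*x)) dx, so v = cos(3*x)/3: now x*cos(3*x)/3 + ∫(-cos(3*x)/3) dx.
Step 2. Evaluate the standard form: now x*cos(3*x)/3 - sin(3*x)/9.
Answer: x*cos(3*x)/3 - sin(3*x)/9.


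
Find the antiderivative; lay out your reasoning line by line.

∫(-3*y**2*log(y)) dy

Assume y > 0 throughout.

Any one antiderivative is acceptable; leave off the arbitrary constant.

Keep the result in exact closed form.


Step 1. Integrate ∫(-3*y**2*log(y)) dy by parts with u = log(y), dv = (-3*y**2) dy, so v = -y**3 [assuming y > 0]: now -y**3*log(y) + ∫(y**2) dy.
Step 2. Evaluate the standard form: now -y**3*log(y) + y**3/3.
Answer: -y**3*log(y) + y**3/3.


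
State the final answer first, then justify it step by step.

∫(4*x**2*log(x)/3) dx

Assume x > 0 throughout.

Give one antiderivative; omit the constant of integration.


The answer is 4*x**3*log(x)/9 - 4*x**3/27.
Step 1. Integrate ∫(4*x**2*log(x)/3) dx by parts with u = log(x), dv = (4*x**2/3) dx, so v = 4*x**3/9 [assuming x > 0]: now 4*x**3*log(x)/9 + ∫(-4*x**2/9) dx.
Step 2. Evaluate the standard form: now 4*x**3*log(x)/9 - 4*x**3/27.
Answer: 4*x**3*log(x)/9 - 4*x**3/27.


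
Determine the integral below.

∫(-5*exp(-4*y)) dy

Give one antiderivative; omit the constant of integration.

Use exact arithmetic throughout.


Answer: 5*exp(-4*y)/4.


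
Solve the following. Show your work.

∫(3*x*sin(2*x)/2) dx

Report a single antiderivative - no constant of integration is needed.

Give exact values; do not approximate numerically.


Step 1. Integrate ∫(3*x*sin(2*x)/2) dx by parts with u = x, dv = (3*sin(2*x)/2) dx, so v = -3*cos(2*x)/4: now -3*x*cos(2*x)/4 + ∫(3*cos(2*x)/4) dx.
Step 2. Evaluate the standard form: now -3*x*cos(2*x)/4 + 3*sin(2*x)/8.
Answer: -3*x*cos(2*x)/4 + 3*sin(2*x)/8.
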